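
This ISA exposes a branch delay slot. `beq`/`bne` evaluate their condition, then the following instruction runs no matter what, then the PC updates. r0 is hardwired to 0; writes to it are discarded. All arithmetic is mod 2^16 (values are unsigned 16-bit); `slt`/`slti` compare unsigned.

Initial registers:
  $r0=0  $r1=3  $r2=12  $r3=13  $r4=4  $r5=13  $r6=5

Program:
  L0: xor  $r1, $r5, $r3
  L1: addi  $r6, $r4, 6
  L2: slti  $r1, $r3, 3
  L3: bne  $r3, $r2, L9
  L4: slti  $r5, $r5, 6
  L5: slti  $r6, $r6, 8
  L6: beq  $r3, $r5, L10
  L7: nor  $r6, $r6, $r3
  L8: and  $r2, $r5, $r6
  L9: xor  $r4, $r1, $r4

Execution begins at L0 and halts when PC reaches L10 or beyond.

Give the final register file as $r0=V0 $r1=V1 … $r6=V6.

$r0=0 $r1=0 $r2=12 $r3=13 $r4=4 $r5=0 $r6=10

  step pc=0: xor  $r1, $r5, $r3  regs=(0,0,12,13,4,13,5)
  step pc=1: addi  $r6, $r4, 6  regs=(0,0,12,13,4,13,10)
  step pc=2: slti  $r1, $r3, 3  regs=(0,0,12,13,4,13,10)
  step pc=3: bne  $r3, $r2, L9  cond=T  regs=(0,0,12,13,4,13,10)
  step pc=4: slti  $r5, $r5, 6  regs=(0,0,12,13,4,0,10)
  step pc=9: xor  $r4, $r1, $r4  regs=(0,0,12,13,4,0,10)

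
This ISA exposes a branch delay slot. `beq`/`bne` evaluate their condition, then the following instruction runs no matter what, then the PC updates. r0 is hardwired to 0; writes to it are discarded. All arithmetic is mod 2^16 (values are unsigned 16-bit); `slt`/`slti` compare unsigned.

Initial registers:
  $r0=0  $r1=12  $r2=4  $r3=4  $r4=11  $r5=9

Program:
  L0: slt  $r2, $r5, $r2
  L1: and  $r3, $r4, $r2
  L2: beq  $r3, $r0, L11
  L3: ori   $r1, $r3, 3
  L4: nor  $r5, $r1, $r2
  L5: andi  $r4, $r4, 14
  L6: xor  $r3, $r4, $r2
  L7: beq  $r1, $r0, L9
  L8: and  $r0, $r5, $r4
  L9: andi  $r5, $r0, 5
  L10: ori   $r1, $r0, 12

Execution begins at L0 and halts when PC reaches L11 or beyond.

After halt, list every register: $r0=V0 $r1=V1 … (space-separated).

  step pc=0: slt  $r2, $r5, $r2  regs=(0,12,0,4,11,9)
  step pc=1: and  $r3, $r4, $r2  regs=(0,12,0,0,11,9)
  step pc=2: beq  $r3, $r0, L11  cond=T  regs=(0,12,0,0,11,9)
  step pc=3: ori   $r1, $r3, 3  regs=(0,3,0,0,11,9)

$r0=0 $r1=3 $r2=0 $r3=0 $r4=11 $r5=9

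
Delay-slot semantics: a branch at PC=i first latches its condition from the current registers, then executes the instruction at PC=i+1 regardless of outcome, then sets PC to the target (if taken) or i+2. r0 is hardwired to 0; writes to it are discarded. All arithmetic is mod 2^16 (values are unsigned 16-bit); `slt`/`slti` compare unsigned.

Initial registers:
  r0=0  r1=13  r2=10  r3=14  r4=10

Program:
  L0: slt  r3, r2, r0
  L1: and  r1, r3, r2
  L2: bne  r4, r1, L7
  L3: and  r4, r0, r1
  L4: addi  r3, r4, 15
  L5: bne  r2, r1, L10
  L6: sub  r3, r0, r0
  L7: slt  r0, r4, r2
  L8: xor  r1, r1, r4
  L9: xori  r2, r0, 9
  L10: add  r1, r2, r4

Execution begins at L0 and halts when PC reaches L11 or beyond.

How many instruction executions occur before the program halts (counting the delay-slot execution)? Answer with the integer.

8

  step pc=0: slt  r3, r2, r0  regs=(0,13,10,0,10)
  step pc=1: and  r1, r3, r2  regs=(0,0,10,0,10)
  step pc=2: bne  r4, r1, L7  cond=T  regs=(0,0,10,0,10)
  step pc=3: and  r4, r0, r1  regs=(0,0,10,0,0)
  step pc=7: slt  r0, r4, r2  regs=(0,0,10,0,0)
  step pc=8: xor  r1, r1, r4  regs=(0,0,10,0,0)
  step pc=9: xori  r2, r0, 9  regs=(0,0,9,0,0)
  step pc=10: add  r1, r2, r4  regs=(0,9,9,0,0)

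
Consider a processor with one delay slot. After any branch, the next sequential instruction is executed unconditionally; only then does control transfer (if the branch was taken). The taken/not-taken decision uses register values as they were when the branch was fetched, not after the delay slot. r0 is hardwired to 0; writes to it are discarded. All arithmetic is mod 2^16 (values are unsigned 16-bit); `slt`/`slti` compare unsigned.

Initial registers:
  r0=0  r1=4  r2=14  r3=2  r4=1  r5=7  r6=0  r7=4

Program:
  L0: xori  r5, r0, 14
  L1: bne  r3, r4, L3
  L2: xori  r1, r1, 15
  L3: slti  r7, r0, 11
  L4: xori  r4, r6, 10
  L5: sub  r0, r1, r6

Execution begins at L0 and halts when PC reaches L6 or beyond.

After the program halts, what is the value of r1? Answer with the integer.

11

#0 xori  r5, r0, 14 ; 0/4/14/2/1/14/0/4
#1 bne  r3, r4, L3 ; 0/4/14/2/1/14/0/4 ; →target
#2 xori  r1, r1, 15 ; 0/11/14/2/1/14/0/4
#3 slti  r7, r0, 11 ; 0/11/14/2/1/14/0/1
#4 xori  r4, r6, 10 ; 0/11/14/2/10/14/0/1
#5 sub  r0, r1, r6 ; 0/11/14/2/10/14/0/1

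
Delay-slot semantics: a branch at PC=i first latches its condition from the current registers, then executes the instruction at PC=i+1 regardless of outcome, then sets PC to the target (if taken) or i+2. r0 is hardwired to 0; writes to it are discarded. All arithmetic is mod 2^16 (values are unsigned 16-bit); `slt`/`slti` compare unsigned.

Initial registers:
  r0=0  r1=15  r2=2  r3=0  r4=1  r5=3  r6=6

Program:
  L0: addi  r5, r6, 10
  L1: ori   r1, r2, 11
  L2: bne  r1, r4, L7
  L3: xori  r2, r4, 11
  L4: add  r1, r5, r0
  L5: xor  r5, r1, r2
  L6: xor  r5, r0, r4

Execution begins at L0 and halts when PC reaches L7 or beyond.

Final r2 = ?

10

#0 addi  r5, r6, 10 ; 0/15/2/0/1/16/6
#1 ori   r1, r2, 11 ; 0/11/2/0/1/16/6
#2 bne  r1, r4, L7 ; 0/11/2/0/1/16/6 ; →target
#3 xori  r2, r4, 11 ; 0/11/10/0/1/16/6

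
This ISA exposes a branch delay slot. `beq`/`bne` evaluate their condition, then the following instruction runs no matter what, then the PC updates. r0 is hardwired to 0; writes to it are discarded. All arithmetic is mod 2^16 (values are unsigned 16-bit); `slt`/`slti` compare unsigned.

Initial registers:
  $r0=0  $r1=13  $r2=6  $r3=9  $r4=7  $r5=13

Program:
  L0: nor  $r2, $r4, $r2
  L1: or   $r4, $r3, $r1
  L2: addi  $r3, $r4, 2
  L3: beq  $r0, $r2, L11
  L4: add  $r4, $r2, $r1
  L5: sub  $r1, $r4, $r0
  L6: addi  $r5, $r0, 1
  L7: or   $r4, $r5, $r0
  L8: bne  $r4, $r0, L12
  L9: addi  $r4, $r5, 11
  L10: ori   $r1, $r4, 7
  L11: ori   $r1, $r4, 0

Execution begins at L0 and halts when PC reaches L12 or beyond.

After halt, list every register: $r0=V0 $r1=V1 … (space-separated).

$r0=0 $r1=5 $r2=65528 $r3=15 $r4=12 $r5=1

  step pc=0: nor  $r2, $r4, $r2  regs=(0,13,65528,9,7,13)
  step pc=1: or   $r4, $r3, $r1  regs=(0,13,65528,9,13,13)
  step pc=2: addi  $r3, $r4, 2  regs=(0,13,65528,15,13,13)
  step pc=3: beq  $r0, $r2, L11  cond=F  regs=(0,13,65528,15,13,13)
  step pc=4: add  $r4, $r2, $r1  regs=(0,13,65528,15,5,13)
  step pc=5: sub  $r1, $r4, $r0  regs=(0,5,65528,15,5,13)
  step pc=6: addi  $r5, $r0, 1  regs=(0,5,65528,15,5,1)
  step pc=7: or   $r4, $r5, $r0  regs=(0,5,65528,15,1,1)
  step pc=8: bne  $r4, $r0, L12  cond=T  regs=(0,5,65528,15,1,1)
  step pc=9: addi  $r4, $r5, 11  regs=(0,5,65528,15,12,1)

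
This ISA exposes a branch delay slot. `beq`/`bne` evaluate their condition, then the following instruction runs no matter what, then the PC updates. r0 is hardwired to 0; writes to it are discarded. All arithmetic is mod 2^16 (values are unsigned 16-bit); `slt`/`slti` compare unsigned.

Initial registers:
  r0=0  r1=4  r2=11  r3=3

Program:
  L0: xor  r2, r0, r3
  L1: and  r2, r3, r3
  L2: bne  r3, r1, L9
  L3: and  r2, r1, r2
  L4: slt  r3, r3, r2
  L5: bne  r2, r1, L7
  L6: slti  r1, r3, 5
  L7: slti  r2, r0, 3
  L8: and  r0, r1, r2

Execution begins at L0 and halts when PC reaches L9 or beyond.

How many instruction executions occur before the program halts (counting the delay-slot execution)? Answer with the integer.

4

  step pc=0: xor  r2, r0, r3  regs=(0,4,3,3)
  step pc=1: and  r2, r3, r3  regs=(0,4,3,3)
  step pc=2: bne  r3, r1, L9  cond=T  regs=(0,4,3,3)
  step pc=3: and  r2, r1, r2  regs=(0,4,0,3)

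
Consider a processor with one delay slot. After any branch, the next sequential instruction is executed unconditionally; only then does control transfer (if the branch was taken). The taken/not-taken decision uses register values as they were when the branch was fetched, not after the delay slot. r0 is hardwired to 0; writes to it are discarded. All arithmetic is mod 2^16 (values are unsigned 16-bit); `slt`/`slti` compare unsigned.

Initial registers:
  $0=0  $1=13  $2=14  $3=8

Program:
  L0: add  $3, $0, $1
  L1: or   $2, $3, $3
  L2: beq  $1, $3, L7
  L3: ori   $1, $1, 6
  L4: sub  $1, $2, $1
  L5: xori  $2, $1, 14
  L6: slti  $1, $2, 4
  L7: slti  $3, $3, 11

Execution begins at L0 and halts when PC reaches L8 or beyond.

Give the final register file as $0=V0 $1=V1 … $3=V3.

PC=0  add  $3, $0, $1        | $0=0 $1=13 $2=14 $3=13
PC=1  or   $2, $3, $3        | $0=0 $1=13 $2=13 $3=13
PC=2  beq  $1, $3, L7        | $0=0 $1=13 $2=13 $3=13  [TAKEN]
PC=3  ori   $1, $1, 6        | $0=0 $1=15 $2=13 $3=13
PC=7  slti  $3, $3, 11       | $0=0 $1=15 $2=13 $3=0

$0=0 $1=15 $2=13 $3=0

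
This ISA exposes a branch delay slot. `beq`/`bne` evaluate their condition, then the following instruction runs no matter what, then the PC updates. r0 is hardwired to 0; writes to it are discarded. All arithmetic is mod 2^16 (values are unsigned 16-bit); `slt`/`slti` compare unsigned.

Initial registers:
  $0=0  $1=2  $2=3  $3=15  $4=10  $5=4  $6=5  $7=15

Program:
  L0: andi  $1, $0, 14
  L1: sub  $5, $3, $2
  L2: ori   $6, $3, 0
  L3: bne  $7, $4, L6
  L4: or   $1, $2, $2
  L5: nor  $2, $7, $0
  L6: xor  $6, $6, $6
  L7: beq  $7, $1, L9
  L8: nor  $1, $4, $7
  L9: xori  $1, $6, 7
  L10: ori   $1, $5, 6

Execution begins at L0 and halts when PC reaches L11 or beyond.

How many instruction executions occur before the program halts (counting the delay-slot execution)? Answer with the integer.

PC=0  andi  $1, $0, 14       | $0=0 $1=0 $2=3 $3=15 $4=10 $5=4 $6=5 $7=15
PC=1  sub  $5, $3, $2        | $0=0 $1=0 $2=3 $3=15 $4=10 $5=12 $6=5 $7=15
PC=2  ori   $6, $3, 0        | $0=0 $1=0 $2=3 $3=15 $4=10 $5=12 $6=15 $7=15
PC=3  bne  $7, $4, L6        | $0=0 $1=0 $2=3 $3=15 $4=10 $5=12 $6=15 $7=15  [TAKEN]
PC=4  or   $1, $2, $2        | $0=0 $1=3 $2=3 $3=15 $4=10 $5=12 $6=15 $7=15
PC=6  xor  $6, $6, $6        | $0=0 $1=3 $2=3 $3=15 $4=10 $5=12 $6=0 $7=15
PC=7  beq  $7, $1, L9        | $0=0 $1=3 $2=3 $3=15 $4=10 $5=12 $6=0 $7=15  [not taken]
PC=8  nor  $1, $4, $7        | $0=0 $1=65520 $2=3 $3=15 $4=10 $5=12 $6=0 $7=15
PC=9  xori  $1, $6, 7        | $0=0 $1=7 $2=3 $3=15 $4=10 $5=12 $6=0 $7=15
PC=10 ori   $1, $5, 6        | $0=0 $1=14 $2=3 $3=15 $4=10 $5=12 $6=0 $7=15

10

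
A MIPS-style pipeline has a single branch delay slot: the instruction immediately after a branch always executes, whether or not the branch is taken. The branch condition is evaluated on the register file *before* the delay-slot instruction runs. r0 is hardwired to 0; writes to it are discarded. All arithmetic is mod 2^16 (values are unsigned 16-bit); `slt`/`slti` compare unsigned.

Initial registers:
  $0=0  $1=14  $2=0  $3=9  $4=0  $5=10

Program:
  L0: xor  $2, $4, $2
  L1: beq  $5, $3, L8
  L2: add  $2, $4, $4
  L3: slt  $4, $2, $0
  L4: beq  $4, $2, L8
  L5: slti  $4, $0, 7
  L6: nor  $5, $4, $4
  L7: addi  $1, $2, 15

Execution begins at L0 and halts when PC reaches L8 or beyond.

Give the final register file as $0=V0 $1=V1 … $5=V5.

$0=0 $1=14 $2=0 $3=9 $4=1 $5=10

[0] xor  $2, $4, $2  →  {$0:0, $1:14, $2:0, $3:9, $4:0, $5:10}
[1] beq  $5, $3, L8  →  {$0:0, $1:14, $2:0, $3:9, $4:0, $5:10}  ⟨branch fallthrough⟩
[2] add  $2, $4, $4  →  {$0:0, $1:14, $2:0, $3:9, $4:0, $5:10}
[3] slt  $4, $2, $0  →  {$0:0, $1:14, $2:0, $3:9, $4:0, $5:10}
[4] beq  $4, $2, L8  →  {$0:0, $1:14, $2:0, $3:9, $4:0, $5:10}  ⟨branch taken⟩
[5] slti  $4, $0, 7  →  {$0:0, $1:14, $2:0, $3:9, $4:1, $5:10}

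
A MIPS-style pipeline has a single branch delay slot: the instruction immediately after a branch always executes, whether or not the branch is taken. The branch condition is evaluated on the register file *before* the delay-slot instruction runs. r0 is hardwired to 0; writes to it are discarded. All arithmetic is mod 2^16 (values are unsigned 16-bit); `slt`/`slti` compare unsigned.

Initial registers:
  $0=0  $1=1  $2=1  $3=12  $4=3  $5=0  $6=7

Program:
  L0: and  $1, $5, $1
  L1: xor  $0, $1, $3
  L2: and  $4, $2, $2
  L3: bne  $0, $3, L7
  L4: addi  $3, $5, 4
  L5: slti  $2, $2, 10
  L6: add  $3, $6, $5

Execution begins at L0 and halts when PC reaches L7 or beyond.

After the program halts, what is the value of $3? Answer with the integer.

[0] and  $1, $5, $1  →  {$0:0, $1:0, $2:1, $3:12, $4:3, $5:0, $6:7}
[1] xor  $0, $1, $3  →  {$0:0, $1:0, $2:1, $3:12, $4:3, $5:0, $6:7}
[2] and  $4, $2, $2  →  {$0:0, $1:0, $2:1, $3:12, $4:1, $5:0, $6:7}
[3] bne  $0, $3, L7  →  {$0:0, $1:0, $2:1, $3:12, $4:1, $5:0, $6:7}  ⟨branch taken⟩
[4] addi  $3, $5, 4  →  {$0:0, $1:0, $2:1, $3:4, $4:1, $5:0, $6:7}

4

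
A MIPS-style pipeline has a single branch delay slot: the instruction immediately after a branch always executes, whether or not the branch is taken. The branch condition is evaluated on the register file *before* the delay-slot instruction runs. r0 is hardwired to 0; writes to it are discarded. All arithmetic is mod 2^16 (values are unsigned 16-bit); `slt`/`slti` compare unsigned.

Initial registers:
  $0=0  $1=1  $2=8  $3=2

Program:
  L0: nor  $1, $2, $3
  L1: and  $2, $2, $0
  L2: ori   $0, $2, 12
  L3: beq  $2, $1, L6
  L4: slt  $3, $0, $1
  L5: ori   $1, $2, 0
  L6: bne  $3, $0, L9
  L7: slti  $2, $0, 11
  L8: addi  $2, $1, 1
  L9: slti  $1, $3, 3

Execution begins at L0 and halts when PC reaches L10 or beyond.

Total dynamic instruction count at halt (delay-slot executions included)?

9

#0 nor  $1, $2, $3 ; 0/65525/8/2
#1 and  $2, $2, $0 ; 0/65525/0/2
#2 ori   $0, $2, 12 ; 0/65525/0/2
#3 beq  $2, $1, L6 ; 0/65525/0/2 ; →fallthru
#4 slt  $3, $0, $1 ; 0/65525/0/1
#5 ori   $1, $2, 0 ; 0/0/0/1
#6 bne  $3, $0, L9 ; 0/0/0/1 ; →target
#7 slti  $2, $0, 11 ; 0/0/1/1
#9 slti  $1, $3, 3 ; 0/1/1/1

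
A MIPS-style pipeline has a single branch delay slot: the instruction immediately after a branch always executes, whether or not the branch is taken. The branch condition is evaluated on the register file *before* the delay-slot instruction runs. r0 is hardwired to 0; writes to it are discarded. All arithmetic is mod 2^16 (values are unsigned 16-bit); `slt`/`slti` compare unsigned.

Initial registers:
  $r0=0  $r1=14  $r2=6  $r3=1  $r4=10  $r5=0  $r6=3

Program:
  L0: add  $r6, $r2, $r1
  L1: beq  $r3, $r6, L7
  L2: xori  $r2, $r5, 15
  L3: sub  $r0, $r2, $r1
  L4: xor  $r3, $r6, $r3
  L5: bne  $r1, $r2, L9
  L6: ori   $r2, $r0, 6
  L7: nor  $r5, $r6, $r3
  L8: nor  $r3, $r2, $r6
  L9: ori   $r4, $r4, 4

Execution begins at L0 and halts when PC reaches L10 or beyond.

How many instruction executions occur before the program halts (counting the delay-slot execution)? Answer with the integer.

#0 add  $r6, $r2, $r1 ; 0/14/6/1/10/0/20
#1 beq  $r3, $r6, L7 ; 0/14/6/1/10/0/20 ; →fallthru
#2 xori  $r2, $r5, 15 ; 0/14/15/1/10/0/20
#3 sub  $r0, $r2, $r1 ; 0/14/15/1/10/0/20
#4 xor  $r3, $r6, $r3 ; 0/14/15/21/10/0/20
#5 bne  $r1, $r2, L9 ; 0/14/15/21/10/0/20 ; →target
#6 ori   $r2, $r0, 6 ; 0/14/6/21/10/0/20
#9 ori   $r4, $r4, 4 ; 0/14/6/21/14/0/20

8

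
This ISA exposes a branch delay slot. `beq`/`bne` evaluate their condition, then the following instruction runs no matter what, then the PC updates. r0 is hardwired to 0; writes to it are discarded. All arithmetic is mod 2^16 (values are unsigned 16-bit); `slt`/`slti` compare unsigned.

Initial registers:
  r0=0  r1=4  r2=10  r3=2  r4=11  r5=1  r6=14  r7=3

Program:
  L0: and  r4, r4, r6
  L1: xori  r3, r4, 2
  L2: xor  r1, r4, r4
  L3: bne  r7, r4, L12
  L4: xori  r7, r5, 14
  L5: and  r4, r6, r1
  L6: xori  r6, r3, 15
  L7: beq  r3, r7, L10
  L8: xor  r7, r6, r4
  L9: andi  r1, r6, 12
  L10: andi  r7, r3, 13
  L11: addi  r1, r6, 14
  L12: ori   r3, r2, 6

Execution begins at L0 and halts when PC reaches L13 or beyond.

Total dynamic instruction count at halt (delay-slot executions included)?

#0 and  r4, r4, r6 ; 0/4/10/2/10/1/14/3
#1 xori  r3, r4, 2 ; 0/4/10/8/10/1/14/3
#2 xor  r1, r4, r4 ; 0/0/10/8/10/1/14/3
#3 bne  r7, r4, L12 ; 0/0/10/8/10/1/14/3 ; →target
#4 xori  r7, r5, 14 ; 0/0/10/8/10/1/14/15
#12 ori   r3, r2, 6 ; 0/0/10/14/10/1/14/15

6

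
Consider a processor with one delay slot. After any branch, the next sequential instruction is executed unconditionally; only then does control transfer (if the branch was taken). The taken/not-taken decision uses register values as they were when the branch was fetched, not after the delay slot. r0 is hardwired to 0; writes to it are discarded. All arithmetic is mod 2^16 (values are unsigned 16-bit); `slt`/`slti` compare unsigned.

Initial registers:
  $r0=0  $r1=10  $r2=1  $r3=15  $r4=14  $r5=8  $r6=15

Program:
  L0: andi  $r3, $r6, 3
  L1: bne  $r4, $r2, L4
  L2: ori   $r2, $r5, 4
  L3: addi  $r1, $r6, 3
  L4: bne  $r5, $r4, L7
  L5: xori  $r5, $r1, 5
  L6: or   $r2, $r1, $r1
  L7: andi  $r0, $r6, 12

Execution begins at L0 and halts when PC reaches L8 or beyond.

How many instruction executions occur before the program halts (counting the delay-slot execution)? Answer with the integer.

6

[0] andi  $r3, $r6, 3  →  {$r0:0, $r1:10, $r2:1, $r3:3, $r4:14, $r5:8, $r6:15}
[1] bne  $r4, $r2, L4  →  {$r0:0, $r1:10, $r2:1, $r3:3, $r4:14, $r5:8, $r6:15}  ⟨branch taken⟩
[2] ori   $r2, $r5, 4  →  {$r0:0, $r1:10, $r2:12, $r3:3, $r4:14, $r5:8, $r6:15}
[4] bne  $r5, $r4, L7  →  {$r0:0, $r1:10, $r2:12, $r3:3, $r4:14, $r5:8, $r6:15}  ⟨branch taken⟩
[5] xori  $r5, $r1, 5  →  {$r0:0, $r1:10, $r2:12, $r3:3, $r4:14, $r5:15, $r6:15}
[7] andi  $r0, $r6, 12  →  {$r0:0, $r1:10, $r2:12, $r3:3, $r4:14, $r5:15, $r6:15}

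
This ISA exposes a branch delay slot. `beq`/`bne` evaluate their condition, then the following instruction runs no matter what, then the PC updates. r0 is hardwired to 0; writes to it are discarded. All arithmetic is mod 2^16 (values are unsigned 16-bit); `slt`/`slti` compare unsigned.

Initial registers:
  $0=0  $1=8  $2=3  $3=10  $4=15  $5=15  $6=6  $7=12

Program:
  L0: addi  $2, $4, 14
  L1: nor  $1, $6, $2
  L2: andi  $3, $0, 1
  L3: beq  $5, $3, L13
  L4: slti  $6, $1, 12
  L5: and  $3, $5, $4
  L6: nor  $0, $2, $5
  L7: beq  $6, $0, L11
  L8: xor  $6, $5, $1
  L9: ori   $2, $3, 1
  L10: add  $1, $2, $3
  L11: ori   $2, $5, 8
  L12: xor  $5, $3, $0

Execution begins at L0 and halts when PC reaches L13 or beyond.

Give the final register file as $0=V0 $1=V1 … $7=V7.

$0=0 $1=65504 $2=15 $3=15 $4=15 $5=15 $6=65519 $7=12

PC=0  addi  $2, $4, 14       | $0=0 $1=8 $2=29 $3=10 $4=15 $5=15 $6=6 $7=12
PC=1  nor  $1, $6, $2        | $0=0 $1=65504 $2=29 $3=10 $4=15 $5=15 $6=6 $7=12
PC=2  andi  $3, $0, 1        | $0=0 $1=65504 $2=29 $3=0 $4=15 $5=15 $6=6 $7=12
PC=3  beq  $5, $3, L13       | $0=0 $1=65504 $2=29 $3=0 $4=15 $5=15 $6=6 $7=12  [not taken]
PC=4  slti  $6, $1, 12       | $0=0 $1=65504 $2=29 $3=0 $4=15 $5=15 $6=0 $7=12
PC=5  and  $3, $5, $4        | $0=0 $1=65504 $2=29 $3=15 $4=15 $5=15 $6=0 $7=12
PC=6  nor  $0, $2, $5        | $0=0 $1=65504 $2=29 $3=15 $4=15 $5=15 $6=0 $7=12
PC=7  beq  $6, $0, L11       | $0=0 $1=65504 $2=29 $3=15 $4=15 $5=15 $6=0 $7=12  [TAKEN]
PC=8  xor  $6, $5, $1        | $0=0 $1=65504 $2=29 $3=15 $4=15 $5=15 $6=65519 $7=12
PC=11 ori   $2, $5, 8        | $0=0 $1=65504 $2=15 $3=15 $4=15 $5=15 $6=65519 $7=12
PC=12 xor  $5, $3, $0        | $0=0 $1=65504 $2=15 $3=15 $4=15 $5=15 $6=65519 $7=12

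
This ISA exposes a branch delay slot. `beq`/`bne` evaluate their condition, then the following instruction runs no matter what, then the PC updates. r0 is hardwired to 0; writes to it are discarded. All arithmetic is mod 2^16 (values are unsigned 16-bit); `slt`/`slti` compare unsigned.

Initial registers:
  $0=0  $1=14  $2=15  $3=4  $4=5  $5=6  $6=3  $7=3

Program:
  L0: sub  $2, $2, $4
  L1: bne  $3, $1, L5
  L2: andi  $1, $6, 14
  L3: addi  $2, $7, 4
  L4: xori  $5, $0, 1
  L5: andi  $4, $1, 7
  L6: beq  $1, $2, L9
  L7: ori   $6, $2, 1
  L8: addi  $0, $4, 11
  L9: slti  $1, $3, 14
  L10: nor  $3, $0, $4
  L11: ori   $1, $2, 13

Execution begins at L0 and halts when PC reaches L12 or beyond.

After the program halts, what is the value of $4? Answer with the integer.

PC=0  sub  $2, $2, $4        | $0=0 $1=14 $2=10 $3=4 $4=5 $5=6 $6=3 $7=3
PC=1  bne  $3, $1, L5        | $0=0 $1=14 $2=10 $3=4 $4=5 $5=6 $6=3 $7=3  [TAKEN]
PC=2  andi  $1, $6, 14       | $0=0 $1=2 $2=10 $3=4 $4=5 $5=6 $6=3 $7=3
PC=5  andi  $4, $1, 7        | $0=0 $1=2 $2=10 $3=4 $4=2 $5=6 $6=3 $7=3
PC=6  beq  $1, $2, L9        | $0=0 $1=2 $2=10 $3=4 $4=2 $5=6 $6=3 $7=3  [not taken]
PC=7  ori   $6, $2, 1        | $0=0 $1=2 $2=10 $3=4 $4=2 $5=6 $6=11 $7=3
PC=8  addi  $0, $4, 11       | $0=0 $1=2 $2=10 $3=4 $4=2 $5=6 $6=11 $7=3
PC=9  slti  $1, $3, 14       | $0=0 $1=1 $2=10 $3=4 $4=2 $5=6 $6=11 $7=3
PC=10 nor  $3, $0, $4        | $0=0 $1=1 $2=10 $3=65533 $4=2 $5=6 $6=11 $7=3
PC=11 ori   $1, $2, 13       | $0=0 $1=15 $2=10 $3=65533 $4=2 $5=6 $6=11 $7=3

2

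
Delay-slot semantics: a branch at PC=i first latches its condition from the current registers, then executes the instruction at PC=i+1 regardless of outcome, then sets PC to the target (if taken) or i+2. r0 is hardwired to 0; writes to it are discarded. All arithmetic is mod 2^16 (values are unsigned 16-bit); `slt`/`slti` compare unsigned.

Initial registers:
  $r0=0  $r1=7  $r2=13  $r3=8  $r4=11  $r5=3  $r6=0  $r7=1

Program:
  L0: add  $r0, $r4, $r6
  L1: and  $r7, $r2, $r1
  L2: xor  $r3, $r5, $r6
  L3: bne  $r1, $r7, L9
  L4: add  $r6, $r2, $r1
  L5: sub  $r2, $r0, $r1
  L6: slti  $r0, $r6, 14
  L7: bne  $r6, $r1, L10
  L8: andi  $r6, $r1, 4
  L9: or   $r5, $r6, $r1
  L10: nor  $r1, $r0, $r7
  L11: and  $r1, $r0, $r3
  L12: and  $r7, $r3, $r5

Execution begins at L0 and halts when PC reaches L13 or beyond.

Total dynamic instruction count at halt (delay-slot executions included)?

#0 add  $r0, $r4, $r6 ; 0/7/13/8/11/3/0/1
#1 and  $r7, $r2, $r1 ; 0/7/13/8/11/3/0/5
#2 xor  $r3, $r5, $r6 ; 0/7/13/3/11/3/0/5
#3 bne  $r1, $r7, L9 ; 0/7/13/3/11/3/0/5 ; →target
#4 add  $r6, $r2, $r1 ; 0/7/13/3/11/3/20/5
#9 or   $r5, $r6, $r1 ; 0/7/13/3/11/23/20/5
#10 nor  $r1, $r0, $r7 ; 0/65530/13/3/11/23/20/5
#11 and  $r1, $r0, $r3 ; 0/0/13/3/11/23/20/5
#12 and  $r7, $r3, $r5 ; 0/0/13/3/11/23/20/3

9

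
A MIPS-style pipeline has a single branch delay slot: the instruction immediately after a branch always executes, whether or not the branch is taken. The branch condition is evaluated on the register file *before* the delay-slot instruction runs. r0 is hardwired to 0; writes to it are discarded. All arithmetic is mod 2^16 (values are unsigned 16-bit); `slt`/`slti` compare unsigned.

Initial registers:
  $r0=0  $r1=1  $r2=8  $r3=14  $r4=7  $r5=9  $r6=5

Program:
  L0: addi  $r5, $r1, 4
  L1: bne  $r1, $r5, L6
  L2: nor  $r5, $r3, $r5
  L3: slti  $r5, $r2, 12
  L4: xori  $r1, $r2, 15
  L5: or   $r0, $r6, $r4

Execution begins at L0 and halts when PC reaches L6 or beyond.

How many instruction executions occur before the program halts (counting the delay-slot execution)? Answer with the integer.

PC=0  addi  $r5, $r1, 4      | $r0=0 $r1=1 $r2=8 $r3=14 $r4=7 $r5=5 $r6=5
PC=1  bne  $r1, $r5, L6      | $r0=0 $r1=1 $r2=8 $r3=14 $r4=7 $r5=5 $r6=5  [TAKEN]
PC=2  nor  $r5, $r3, $r5     | $r0=0 $r1=1 $r2=8 $r3=14 $r4=7 $r5=65520 $r6=5

3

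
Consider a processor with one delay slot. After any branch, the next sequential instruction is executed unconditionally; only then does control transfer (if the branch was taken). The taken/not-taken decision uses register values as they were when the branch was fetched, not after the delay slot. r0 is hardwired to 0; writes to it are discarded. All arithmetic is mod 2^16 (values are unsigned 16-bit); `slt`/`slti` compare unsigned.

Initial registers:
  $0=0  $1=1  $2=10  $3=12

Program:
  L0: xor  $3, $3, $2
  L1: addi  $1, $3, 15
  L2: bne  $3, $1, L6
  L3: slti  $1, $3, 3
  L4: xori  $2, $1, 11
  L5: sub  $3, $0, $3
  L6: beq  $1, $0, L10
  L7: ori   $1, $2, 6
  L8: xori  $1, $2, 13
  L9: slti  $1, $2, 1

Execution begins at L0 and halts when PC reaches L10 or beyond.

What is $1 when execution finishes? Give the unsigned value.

14

#0 xor  $3, $3, $2 ; 0/1/10/6
#1 addi  $1, $3, 15 ; 0/21/10/6
#2 bne  $3, $1, L6 ; 0/21/10/6 ; →target
#3 slti  $1, $3, 3 ; 0/0/10/6
#6 beq  $1, $0, L10 ; 0/0/10/6 ; →target
#7 ori   $1, $2, 6 ; 0/14/10/6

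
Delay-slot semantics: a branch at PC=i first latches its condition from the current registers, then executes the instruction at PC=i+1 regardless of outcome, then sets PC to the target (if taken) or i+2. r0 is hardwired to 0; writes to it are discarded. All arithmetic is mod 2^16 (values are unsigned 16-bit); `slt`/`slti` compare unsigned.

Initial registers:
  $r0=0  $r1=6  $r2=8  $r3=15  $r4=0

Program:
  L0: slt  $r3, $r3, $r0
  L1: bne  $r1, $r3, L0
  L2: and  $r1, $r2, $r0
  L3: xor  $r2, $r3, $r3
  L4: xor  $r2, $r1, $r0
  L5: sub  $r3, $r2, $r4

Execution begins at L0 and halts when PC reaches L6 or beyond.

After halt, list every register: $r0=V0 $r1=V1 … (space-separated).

$r0=0 $r1=0 $r2=0 $r3=0 $r4=0

#0 slt  $r3, $r3, $r0 ; 0/6/8/0/0
#1 bne  $r1, $r3, L0 ; 0/6/8/0/0 ; →target
#2 and  $r1, $r2, $r0 ; 0/0/8/0/0
#0 slt  $r3, $r3, $r0 ; 0/0/8/0/0
#1 bne  $r1, $r3, L0 ; 0/0/8/0/0 ; →fallthru
#2 and  $r1, $r2, $r0 ; 0/0/8/0/0
#3 xor  $r2, $r3, $r3 ; 0/0/0/0/0
#4 xor  $r2, $r1, $r0 ; 0/0/0/0/0
#5 sub  $r3, $r2, $r4 ; 0/0/0/0/0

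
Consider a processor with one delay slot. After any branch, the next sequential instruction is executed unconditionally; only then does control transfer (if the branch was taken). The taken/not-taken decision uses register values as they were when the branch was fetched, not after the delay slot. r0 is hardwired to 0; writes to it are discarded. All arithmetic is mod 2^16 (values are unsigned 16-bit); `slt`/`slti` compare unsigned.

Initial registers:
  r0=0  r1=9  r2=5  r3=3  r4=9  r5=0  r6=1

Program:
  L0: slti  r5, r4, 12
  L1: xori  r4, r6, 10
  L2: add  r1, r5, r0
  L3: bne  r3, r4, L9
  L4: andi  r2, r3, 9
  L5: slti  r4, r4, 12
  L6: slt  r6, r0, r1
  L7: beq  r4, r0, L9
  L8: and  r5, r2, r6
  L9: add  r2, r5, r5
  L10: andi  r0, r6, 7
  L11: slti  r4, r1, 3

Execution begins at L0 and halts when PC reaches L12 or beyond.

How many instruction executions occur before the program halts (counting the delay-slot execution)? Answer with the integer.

8

#0 slti  r5, r4, 12 ; 0/9/5/3/9/1/1
#1 xori  r4, r6, 10 ; 0/9/5/3/11/1/1
#2 add  r1, r5, r0 ; 0/1/5/3/11/1/1
#3 bne  r3, r4, L9 ; 0/1/5/3/11/1/1 ; →target
#4 andi  r2, r3, 9 ; 0/1/1/3/11/1/1
#9 add  r2, r5, r5 ; 0/1/2/3/11/1/1
#10 andi  r0, r6, 7 ; 0/1/2/3/11/1/1
#11 slti  r4, r1, 3 ; 0/1/2/3/1/1/1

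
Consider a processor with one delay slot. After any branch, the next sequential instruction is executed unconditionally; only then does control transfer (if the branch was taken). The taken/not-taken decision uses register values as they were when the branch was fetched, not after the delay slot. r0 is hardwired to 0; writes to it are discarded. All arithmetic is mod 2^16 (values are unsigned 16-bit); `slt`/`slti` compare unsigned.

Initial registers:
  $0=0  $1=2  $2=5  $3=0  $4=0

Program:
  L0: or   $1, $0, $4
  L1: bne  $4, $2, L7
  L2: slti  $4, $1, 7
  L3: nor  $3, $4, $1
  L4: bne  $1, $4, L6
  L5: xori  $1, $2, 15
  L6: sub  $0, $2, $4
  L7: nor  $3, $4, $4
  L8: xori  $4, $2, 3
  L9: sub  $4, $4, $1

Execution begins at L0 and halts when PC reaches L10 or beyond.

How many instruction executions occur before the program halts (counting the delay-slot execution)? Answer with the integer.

6

  step pc=0: or   $1, $0, $4  regs=(0,0,5,0,0)
  step pc=1: bne  $4, $2, L7  cond=T  regs=(0,0,5,0,0)
  step pc=2: slti  $4, $1, 7  regs=(0,0,5,0,1)
  step pc=7: nor  $3, $4, $4  regs=(0,0,5,65534,1)
  step pc=8: xori  $4, $2, 3  regs=(0,0,5,65534,6)
  step pc=9: sub  $4, $4, $1  regs=(0,0,5,65534,6)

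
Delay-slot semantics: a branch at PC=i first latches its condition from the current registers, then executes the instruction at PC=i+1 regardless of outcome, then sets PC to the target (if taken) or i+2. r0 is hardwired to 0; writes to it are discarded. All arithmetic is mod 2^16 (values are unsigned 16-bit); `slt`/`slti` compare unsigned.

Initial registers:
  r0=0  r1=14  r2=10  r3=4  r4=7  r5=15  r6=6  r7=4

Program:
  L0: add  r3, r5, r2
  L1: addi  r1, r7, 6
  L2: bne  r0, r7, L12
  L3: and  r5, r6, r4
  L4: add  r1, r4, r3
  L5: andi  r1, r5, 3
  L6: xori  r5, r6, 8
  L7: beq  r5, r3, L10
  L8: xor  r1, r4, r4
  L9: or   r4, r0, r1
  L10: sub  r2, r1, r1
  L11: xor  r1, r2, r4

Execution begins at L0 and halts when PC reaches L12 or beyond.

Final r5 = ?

#0 add  r3, r5, r2 ; 0/14/10/25/7/15/6/4
#1 addi  r1, r7, 6 ; 0/10/10/25/7/15/6/4
#2 bne  r0, r7, L12 ; 0/10/10/25/7/15/6/4 ; →target
#3 and  r5, r6, r4 ; 0/10/10/25/7/6/6/4

6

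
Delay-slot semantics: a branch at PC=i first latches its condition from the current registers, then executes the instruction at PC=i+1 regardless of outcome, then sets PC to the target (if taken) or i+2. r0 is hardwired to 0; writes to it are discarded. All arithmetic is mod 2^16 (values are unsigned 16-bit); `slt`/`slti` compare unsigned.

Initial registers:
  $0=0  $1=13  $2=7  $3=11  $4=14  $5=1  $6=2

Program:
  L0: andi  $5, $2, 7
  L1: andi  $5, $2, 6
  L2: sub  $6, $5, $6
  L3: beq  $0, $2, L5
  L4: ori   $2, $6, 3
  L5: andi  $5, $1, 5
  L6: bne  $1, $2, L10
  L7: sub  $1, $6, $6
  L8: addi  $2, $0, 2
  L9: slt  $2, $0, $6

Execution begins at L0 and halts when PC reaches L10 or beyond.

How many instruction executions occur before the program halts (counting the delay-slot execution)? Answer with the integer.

  step pc=0: andi  $5, $2, 7  regs=(0,13,7,11,14,7,2)
  step pc=1: andi  $5, $2, 6  regs=(0,13,7,11,14,6,2)
  step pc=2: sub  $6, $5, $6  regs=(0,13,7,11,14,6,4)
  step pc=3: beq  $0, $2, L5  cond=F  regs=(0,13,7,11,14,6,4)
  step pc=4: ori   $2, $6, 3  regs=(0,13,7,11,14,6,4)
  step pc=5: andi  $5, $1, 5  regs=(0,13,7,11,14,5,4)
  step pc=6: bne  $1, $2, L10  cond=T  regs=(0,13,7,11,14,5,4)
  step pc=7: sub  $1, $6, $6  regs=(0,0,7,11,14,5,4)

8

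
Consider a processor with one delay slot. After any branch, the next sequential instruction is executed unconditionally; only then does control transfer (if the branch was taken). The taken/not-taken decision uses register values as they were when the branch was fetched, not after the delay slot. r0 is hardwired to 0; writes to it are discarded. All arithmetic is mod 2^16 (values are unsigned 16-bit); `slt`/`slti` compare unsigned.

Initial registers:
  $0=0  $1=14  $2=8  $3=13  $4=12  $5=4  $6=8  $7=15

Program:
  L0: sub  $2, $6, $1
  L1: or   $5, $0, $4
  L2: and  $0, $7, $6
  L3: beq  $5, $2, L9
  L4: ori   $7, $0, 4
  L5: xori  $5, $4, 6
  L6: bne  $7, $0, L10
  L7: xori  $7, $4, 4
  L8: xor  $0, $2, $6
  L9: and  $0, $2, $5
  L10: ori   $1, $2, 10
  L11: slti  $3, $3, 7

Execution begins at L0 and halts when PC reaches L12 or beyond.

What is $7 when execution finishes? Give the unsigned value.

#0 sub  $2, $6, $1 ; 0/14/65530/13/12/4/8/15
#1 or   $5, $0, $4 ; 0/14/65530/13/12/12/8/15
#2 and  $0, $7, $6 ; 0/14/65530/13/12/12/8/15
#3 beq  $5, $2, L9 ; 0/14/65530/13/12/12/8/15 ; →fallthru
#4 ori   $7, $0, 4 ; 0/14/65530/13/12/12/8/4
#5 xori  $5, $4, 6 ; 0/14/65530/13/12/10/8/4
#6 bne  $7, $0, L10 ; 0/14/65530/13/12/10/8/4 ; →target
#7 xori  $7, $4, 4 ; 0/14/65530/13/12/10/8/8
#10 ori   $1, $2, 10 ; 0/65530/65530/13/12/10/8/8
#11 slti  $3, $3, 7 ; 0/65530/65530/0/12/10/8/8

8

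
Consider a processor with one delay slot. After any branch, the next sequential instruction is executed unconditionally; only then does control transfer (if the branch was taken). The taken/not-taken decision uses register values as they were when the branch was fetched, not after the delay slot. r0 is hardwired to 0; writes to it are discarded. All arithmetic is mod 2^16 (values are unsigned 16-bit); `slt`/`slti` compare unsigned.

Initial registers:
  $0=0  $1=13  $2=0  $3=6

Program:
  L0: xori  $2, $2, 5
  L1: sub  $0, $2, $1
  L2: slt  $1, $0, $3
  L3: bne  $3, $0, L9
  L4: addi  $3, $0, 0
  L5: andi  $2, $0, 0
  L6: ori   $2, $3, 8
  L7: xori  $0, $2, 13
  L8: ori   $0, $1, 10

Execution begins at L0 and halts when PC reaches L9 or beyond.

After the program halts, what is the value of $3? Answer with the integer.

0

#0 xori  $2, $2, 5 ; 0/13/5/6
#1 sub  $0, $2, $1 ; 0/13/5/6
#2 slt  $1, $0, $3 ; 0/1/5/6
#3 bne  $3, $0, L9 ; 0/1/5/6 ; →target
#4 addi  $3, $0, 0 ; 0/1/5/0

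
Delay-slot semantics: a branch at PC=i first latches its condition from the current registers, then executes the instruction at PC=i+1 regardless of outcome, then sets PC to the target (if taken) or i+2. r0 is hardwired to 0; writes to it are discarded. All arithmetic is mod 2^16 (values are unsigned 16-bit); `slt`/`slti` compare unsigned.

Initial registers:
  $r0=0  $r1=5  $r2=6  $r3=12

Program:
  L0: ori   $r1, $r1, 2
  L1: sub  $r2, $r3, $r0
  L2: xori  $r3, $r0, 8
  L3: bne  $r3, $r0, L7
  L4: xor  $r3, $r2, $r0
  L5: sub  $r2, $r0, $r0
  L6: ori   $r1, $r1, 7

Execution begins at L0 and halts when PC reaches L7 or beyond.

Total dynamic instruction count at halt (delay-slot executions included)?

  step pc=0: ori   $r1, $r1, 2  regs=(0,7,6,12)
  step pc=1: sub  $r2, $r3, $r0  regs=(0,7,12,12)
  step pc=2: xori  $r3, $r0, 8  regs=(0,7,12,8)
  step pc=3: bne  $r3, $r0, L7  cond=T  regs=(0,7,12,8)
  step pc=4: xor  $r3, $r2, $r0  regs=(0,7,12,12)

5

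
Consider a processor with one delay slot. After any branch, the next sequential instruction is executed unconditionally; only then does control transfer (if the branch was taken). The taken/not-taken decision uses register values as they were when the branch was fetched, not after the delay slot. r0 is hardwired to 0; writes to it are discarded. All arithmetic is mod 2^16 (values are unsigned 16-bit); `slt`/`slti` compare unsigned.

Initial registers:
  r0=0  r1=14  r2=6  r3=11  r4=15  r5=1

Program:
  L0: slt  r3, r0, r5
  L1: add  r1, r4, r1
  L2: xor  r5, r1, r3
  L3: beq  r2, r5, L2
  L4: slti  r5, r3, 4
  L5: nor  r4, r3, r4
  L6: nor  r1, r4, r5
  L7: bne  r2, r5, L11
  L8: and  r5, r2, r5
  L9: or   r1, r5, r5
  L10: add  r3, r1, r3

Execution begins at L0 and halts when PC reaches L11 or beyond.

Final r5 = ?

0

[0] slt  r3, r0, r5  →  {r0:0, r1:14, r2:6, r3:1, r4:15, r5:1}
[1] add  r1, r4, r1  →  {r0:0, r1:29, r2:6, r3:1, r4:15, r5:1}
[2] xor  r5, r1, r3  →  {r0:0, r1:29, r2:6, r3:1, r4:15, r5:28}
[3] beq  r2, r5, L2  →  {r0:0, r1:29, r2:6, r3:1, r4:15, r5:28}  ⟨branch fallthrough⟩
[4] slti  r5, r3, 4  →  {r0:0, r1:29, r2:6, r3:1, r4:15, r5:1}
[5] nor  r4, r3, r4  →  {r0:0, r1:29, r2:6, r3:1, r4:65520, r5:1}
[6] nor  r1, r4, r5  →  {r0:0, r1:14, r2:6, r3:1, r4:65520, r5:1}
[7] bne  r2, r5, L11  →  {r0:0, r1:14, r2:6, r3:1, r4:65520, r5:1}  ⟨branch taken⟩
[8] and  r5, r2, r5  →  {r0:0, r1:14, r2:6, r3:1, r4:65520, r5:0}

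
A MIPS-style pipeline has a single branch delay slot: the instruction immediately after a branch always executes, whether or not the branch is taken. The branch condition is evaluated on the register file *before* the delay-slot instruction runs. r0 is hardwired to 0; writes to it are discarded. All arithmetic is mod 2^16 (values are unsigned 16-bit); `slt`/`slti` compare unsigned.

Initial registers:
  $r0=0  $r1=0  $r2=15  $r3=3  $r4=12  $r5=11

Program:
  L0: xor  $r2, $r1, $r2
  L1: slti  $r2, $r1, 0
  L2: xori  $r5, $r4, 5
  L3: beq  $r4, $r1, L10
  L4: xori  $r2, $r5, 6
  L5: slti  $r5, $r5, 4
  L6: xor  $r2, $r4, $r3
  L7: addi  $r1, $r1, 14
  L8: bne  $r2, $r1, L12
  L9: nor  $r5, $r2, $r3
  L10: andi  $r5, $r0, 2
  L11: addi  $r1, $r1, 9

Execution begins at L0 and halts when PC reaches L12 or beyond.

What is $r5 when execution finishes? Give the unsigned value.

#0 xor  $r2, $r1, $r2 ; 0/0/15/3/12/11
#1 slti  $r2, $r1, 0 ; 0/0/0/3/12/11
#2 xori  $r5, $r4, 5 ; 0/0/0/3/12/9
#3 beq  $r4, $r1, L10 ; 0/0/0/3/12/9 ; →fallthru
#4 xori  $r2, $r5, 6 ; 0/0/15/3/12/9
#5 slti  $r5, $r5, 4 ; 0/0/15/3/12/0
#6 xor  $r2, $r4, $r3 ; 0/0/15/3/12/0
#7 addi  $r1, $r1, 14 ; 0/14/15/3/12/0
#8 bne  $r2, $r1, L12 ; 0/14/15/3/12/0 ; →target
#9 nor  $r5, $r2, $r3 ; 0/14/15/3/12/65520

65520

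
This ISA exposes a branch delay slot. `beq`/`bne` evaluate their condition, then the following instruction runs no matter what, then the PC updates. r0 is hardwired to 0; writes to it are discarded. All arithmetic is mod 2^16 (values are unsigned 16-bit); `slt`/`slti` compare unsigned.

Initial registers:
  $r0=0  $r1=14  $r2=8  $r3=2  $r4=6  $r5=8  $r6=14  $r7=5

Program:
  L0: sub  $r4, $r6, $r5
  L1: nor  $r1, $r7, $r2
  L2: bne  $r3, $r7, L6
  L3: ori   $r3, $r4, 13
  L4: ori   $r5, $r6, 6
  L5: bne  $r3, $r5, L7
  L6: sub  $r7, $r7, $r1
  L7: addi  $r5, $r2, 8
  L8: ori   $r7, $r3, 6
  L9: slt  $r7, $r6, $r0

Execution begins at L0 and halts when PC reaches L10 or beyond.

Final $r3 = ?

15

#0 sub  $r4, $r6, $r5 ; 0/14/8/2/6/8/14/5
#1 nor  $r1, $r7, $r2 ; 0/65522/8/2/6/8/14/5
#2 bne  $r3, $r7, L6 ; 0/65522/8/2/6/8/14/5 ; →target
#3 ori   $r3, $r4, 13 ; 0/65522/8/15/6/8/14/5
#6 sub  $r7, $r7, $r1 ; 0/65522/8/15/6/8/14/19
#7 addi  $r5, $r2, 8 ; 0/65522/8/15/6/16/14/19
#8 ori   $r7, $r3, 6 ; 0/65522/8/15/6/16/14/15
#9 slt  $r7, $r6, $r0 ; 0/65522/8/15/6/16/14/0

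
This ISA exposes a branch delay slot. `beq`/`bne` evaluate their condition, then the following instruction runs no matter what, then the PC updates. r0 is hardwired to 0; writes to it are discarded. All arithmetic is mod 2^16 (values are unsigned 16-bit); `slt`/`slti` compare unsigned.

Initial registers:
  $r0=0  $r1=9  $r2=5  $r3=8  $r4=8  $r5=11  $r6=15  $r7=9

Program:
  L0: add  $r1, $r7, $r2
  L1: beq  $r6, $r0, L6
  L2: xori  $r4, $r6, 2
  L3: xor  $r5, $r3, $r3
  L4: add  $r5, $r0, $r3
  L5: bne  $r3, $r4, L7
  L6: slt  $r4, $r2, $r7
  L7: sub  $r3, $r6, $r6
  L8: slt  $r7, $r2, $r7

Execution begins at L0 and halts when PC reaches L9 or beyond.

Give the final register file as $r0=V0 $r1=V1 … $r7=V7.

$r0=0 $r1=14 $r2=5 $r3=0 $r4=1 $r5=8 $r6=15 $r7=1

#0 add  $r1, $r7, $r2 ; 0/14/5/8/8/11/15/9
#1 beq  $r6, $r0, L6 ; 0/14/5/8/8/11/15/9 ; →fallthru
#2 xori  $r4, $r6, 2 ; 0/14/5/8/13/11/15/9
#3 xor  $r5, $r3, $r3 ; 0/14/5/8/13/0/15/9
#4 add  $r5, $r0, $r3 ; 0/14/5/8/13/8/15/9
#5 bne  $r3, $r4, L7 ; 0/14/5/8/13/8/15/9 ; →target
#6 slt  $r4, $r2, $r7 ; 0/14/5/8/1/8/15/9
#7 sub  $r3, $r6, $r6 ; 0/14/5/0/1/8/15/9
#8 slt  $r7, $r2, $r7 ; 0/14/5/0/1/8/15/1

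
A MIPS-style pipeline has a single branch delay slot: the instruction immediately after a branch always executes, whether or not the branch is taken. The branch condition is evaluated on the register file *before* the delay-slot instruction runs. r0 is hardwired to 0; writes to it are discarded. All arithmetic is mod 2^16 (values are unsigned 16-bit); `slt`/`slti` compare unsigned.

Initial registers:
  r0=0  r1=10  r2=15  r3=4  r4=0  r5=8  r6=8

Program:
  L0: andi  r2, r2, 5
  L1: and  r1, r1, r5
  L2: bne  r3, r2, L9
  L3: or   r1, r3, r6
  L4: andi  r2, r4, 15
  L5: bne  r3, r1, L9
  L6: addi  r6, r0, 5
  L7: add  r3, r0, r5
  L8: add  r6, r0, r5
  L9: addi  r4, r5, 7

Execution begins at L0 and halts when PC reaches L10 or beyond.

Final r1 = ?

PC=0  andi  r2, r2, 5        | r0=0 r1=10 r2=5 r3=4 r4=0 r5=8 r6=8
PC=1  and  r1, r1, r5        | r0=0 r1=8 r2=5 r3=4 r4=0 r5=8 r6=8
PC=2  bne  r3, r2, L9        | r0=0 r1=8 r2=5 r3=4 r4=0 r5=8 r6=8  [TAKEN]
PC=3  or   r1, r3, r6        | r0=0 r1=12 r2=5 r3=4 r4=0 r5=8 r6=8
PC=9  addi  r4, r5, 7        | r0=0 r1=12 r2=5 r3=4 r4=15 r5=8 r6=8

12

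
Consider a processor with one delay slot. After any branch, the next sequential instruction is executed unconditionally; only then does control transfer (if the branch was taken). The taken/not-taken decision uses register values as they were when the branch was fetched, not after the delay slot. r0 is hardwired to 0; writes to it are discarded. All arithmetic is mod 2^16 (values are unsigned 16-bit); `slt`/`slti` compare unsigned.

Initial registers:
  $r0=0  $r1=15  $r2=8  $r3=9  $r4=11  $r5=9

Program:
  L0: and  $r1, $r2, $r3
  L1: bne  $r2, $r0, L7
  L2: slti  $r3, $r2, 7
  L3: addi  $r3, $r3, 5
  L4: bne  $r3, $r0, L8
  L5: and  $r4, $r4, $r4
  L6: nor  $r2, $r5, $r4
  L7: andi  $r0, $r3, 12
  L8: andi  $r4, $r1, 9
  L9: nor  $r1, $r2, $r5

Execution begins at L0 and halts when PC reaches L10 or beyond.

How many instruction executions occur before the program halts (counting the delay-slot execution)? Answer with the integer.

6

  step pc=0: and  $r1, $r2, $r3  regs=(0,8,8,9,11,9)
  step pc=1: bne  $r2, $r0, L7  cond=T  regs=(0,8,8,9,11,9)
  step pc=2: slti  $r3, $r2, 7  regs=(0,8,8,0,11,9)
  step pc=7: andi  $r0, $r3, 12  regs=(0,8,8,0,11,9)
  step pc=8: andi  $r4, $r1, 9  regs=(0,8,8,0,8,9)
  step pc=9: nor  $r1, $r2, $r5  regs=(0,65526,8,0,8,9)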